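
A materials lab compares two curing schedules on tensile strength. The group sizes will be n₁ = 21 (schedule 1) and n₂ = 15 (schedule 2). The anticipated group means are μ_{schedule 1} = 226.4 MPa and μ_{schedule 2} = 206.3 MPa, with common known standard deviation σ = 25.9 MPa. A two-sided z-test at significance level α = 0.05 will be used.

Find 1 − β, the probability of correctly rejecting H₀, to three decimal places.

Power ≈ 0.631

Standardized effect: d = |μ_{schedule 1} − μ_{schedule 2}| / σ = |226.4 − 206.3| / 25.9 = 0.7761
Noncentrality parameter: λ = d / √(1/n₁ + 1/n₂) = 0.7761 / √(1/21 + 1/15) = 2.2956
Critical value for a two-sided test at α = 0.05: z_{α/2} = 1.960.
Power = Φ(λ − 1.960) + Φ(−λ − 1.960) = Φ(0.336) + Φ(-4.256) = 0.6314 + 0.0000 = 0.6314.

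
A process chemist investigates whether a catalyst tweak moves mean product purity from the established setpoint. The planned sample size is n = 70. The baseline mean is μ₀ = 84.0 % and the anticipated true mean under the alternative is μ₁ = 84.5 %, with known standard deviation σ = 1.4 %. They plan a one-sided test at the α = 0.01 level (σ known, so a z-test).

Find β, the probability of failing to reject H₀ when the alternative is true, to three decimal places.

β ≈ 0.254

Standardized effect: d = |μ₁ − μ₀| / σ = |84.5 − 84.0| / 1.4 = 0.3571
Noncentrality parameter: δ = d·√n = 0.3571 × √70 = 2.9881
Critical value for a one-sided test at α = 0.01: z_α = 2.326.
Power = Φ(δ − 2.326) = Φ(0.662) = 0.7459.
Type II error: β = 1 − power = 1 − 0.7459 = 0.2541.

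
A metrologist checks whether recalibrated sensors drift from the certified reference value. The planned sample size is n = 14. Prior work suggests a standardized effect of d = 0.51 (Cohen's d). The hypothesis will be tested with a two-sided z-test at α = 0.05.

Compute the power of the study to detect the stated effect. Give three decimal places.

Noncentrality parameter: δ = d·√n = 0.51 × √14 = 1.9082
Two-sided α = 0.05 → critical value z_{0.025} = 1.960.
Power = Φ(δ − 1.960) + Φ(−δ − 1.960) = Φ(-0.052) + Φ(-3.868) = 0.4794 + 0.0001 = 0.4794.

Power ≈ 0.479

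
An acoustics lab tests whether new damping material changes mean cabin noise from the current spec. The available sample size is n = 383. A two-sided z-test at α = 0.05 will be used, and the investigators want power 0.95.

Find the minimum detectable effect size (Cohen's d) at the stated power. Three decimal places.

d ≈ 0.184

Need Φ(δ − 1.960) = 0.95, so δ = 1.960 + 1.645 = 3.605.
(The second rejection-region term Φ(−δ − z_{α/2}) is negligible and dropped.)
δ = d·√n ⇒ d = δ/√n = 3.605/√383 = 0.1842.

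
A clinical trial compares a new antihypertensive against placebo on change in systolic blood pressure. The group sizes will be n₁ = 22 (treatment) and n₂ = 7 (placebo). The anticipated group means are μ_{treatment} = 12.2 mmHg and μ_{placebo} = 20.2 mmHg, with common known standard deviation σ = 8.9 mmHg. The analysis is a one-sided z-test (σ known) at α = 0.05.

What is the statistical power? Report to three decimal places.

Power ≈ 0.665

Standardized effect: d = |μ_{treatment} − μ_{placebo}| / σ = |12.2 − 20.2| / 8.9 = 0.8989
Noncentrality parameter: δ = d / √(1/n₁ + 1/n₂) = 0.8989 / √(1/22 + 1/7) = 2.0714
One-sided α = 0.05 → critical value z_{0.05} = 1.645.
Power = P(Z > 1.645 − δ) = Φ(0.427) = 0.6651.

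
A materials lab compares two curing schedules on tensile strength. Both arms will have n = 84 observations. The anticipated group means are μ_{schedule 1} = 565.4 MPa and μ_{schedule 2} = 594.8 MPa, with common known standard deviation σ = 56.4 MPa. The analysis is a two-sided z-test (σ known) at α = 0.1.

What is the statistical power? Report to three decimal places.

Standardized effect: d = |μ_{schedule 1} − μ_{schedule 2}| / σ = |565.4 − 594.8| / 56.4 = 0.5213
Noncentrality parameter: δ = d·√(n/2) = 0.5213 × √(84/2) = 3.3783
Critical value for a two-sided test at α = 0.1: z_{α/2} = 1.645.
Power = Φ(δ − 1.645) + Φ(−δ − 1.645) = Φ(1.733) + Φ(-5.023) = 0.9585 + 0.0000 = 0.9585.

Power ≈ 0.958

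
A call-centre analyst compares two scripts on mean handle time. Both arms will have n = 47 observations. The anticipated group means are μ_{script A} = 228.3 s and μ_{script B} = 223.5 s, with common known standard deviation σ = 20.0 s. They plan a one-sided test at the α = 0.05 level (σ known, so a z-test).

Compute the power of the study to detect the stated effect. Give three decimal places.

Power ≈ 0.315

Standardized effect: d = |μ_{script A} − μ_{script B}| / σ = |228.3 − 223.5| / 20.0 = 0.2400
Noncentrality parameter: δ = d·√(n/2) = 0.2400 × √(47/2) = 1.1634
One-sided α = 0.05 → critical value z_{0.05} = 1.645.
Power = Φ(δ − 1.645) = Φ(-0.481) = 0.3151.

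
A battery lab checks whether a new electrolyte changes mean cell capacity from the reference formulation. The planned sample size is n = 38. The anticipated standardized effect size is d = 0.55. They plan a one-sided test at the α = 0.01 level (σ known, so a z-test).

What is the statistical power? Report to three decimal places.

Noncentrality parameter: δ = d·√n = 0.55 × √38 = 3.3904
One-sided α = 0.01 → critical value z_{0.01} = 2.326.
Power = P(Z > 2.326 − δ) = Φ(1.064) = 0.8564.

Power ≈ 0.856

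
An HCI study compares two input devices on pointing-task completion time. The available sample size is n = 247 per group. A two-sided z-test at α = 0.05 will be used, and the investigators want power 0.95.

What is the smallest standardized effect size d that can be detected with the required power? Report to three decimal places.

d ≈ 0.324

Required noncentrality: δ = z_{0.025} + z_{0.05} = 1.960 + 1.645 = 3.605.
(Lower-tail contribution to power is negligible for δ > 0.)
δ = d·√(n/2) ⇒ d = δ/√(n/2) = 3.605/√(247/2) = 0.3244.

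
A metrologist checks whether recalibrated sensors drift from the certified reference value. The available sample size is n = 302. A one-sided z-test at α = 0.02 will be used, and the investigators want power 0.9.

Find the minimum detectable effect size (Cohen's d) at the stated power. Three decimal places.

Need Φ(δ − 2.054) = 0.9, so δ = 2.054 + 1.282 = 3.335.
δ = d·√n ⇒ d = δ/√n = 3.335/√302 = 0.1919.

d ≈ 0.192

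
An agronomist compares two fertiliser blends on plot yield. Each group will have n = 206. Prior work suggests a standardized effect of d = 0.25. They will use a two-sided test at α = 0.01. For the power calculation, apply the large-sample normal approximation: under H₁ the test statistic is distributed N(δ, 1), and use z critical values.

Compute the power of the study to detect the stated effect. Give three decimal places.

Power ≈ 0.485

Noncentrality parameter: δ = d·√(n/2) = 0.25 × √(206/2) = 2.5372
Two-sided α = 0.01 → critical value z_{0.005} = 2.576.
Power = Φ(δ − 2.576) + Φ(−δ − 2.576) = Φ(-0.039) + Φ(-5.113) = 0.4846 + 0.0000 = 0.4846.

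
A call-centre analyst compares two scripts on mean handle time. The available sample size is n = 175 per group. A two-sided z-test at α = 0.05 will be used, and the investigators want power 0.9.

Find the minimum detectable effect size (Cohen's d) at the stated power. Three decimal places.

Required noncentrality: δ = z_{0.025} + z_{0.10} = 1.960 + 1.282 = 3.242.
(Lower-tail contribution to power is negligible for δ > 0.)
δ = d·√(n/2) ⇒ d = δ/√(n/2) = 3.242/√(175/2) = 0.3465.

d ≈ 0.347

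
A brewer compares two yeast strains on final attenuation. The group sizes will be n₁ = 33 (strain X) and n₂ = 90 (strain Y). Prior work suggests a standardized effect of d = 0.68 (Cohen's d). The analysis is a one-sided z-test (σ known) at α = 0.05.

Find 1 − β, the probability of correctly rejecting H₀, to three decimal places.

Noncentrality parameter: δ = d / √(1/n₁ + 1/n₂) = 0.68 / √(1/33 + 1/90) = 3.3414
One-sided α = 0.05 → critical value z_{0.05} = 1.645.
Power = Φ(δ − 1.645) = Φ(1.697) = 0.9551.

Power ≈ 0.955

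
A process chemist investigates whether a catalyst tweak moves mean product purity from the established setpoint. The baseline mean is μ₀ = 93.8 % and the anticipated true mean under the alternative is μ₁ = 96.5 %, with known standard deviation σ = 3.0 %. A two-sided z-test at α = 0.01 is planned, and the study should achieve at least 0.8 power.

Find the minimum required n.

Standardized effect: d = |μ₁ − μ₀| / σ = |96.5 − 93.8| / 3.0 = 0.9000
Set Φ(δ − 2.576) = 0.8; then δ − 2.576 = Φ⁻¹(0.8) = 0.842, giving δ = 3.417.
(Ignoring the negligible lower-tail rejection probability gives the usual closed-form inversion.)
δ = d·√n ⇒ n = (δ/d)² = (3.417 / 0.9000)² = 14.42.
Rounding up, n = 15.

n = 15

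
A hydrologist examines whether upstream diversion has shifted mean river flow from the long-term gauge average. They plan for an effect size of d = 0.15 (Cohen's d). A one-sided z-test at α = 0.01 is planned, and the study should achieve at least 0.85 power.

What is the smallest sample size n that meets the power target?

n = 503

For power 0.85 need Φ(δ − z_{0.01}) = 0.85, so δ = z_{0.01} + z_{0.15} = 2.326 + 1.036 = 3.363.
δ = d·√n ⇒ n = (δ/d)² = (3.363 / 0.15)² = 502.59.
Round up to the next whole unit.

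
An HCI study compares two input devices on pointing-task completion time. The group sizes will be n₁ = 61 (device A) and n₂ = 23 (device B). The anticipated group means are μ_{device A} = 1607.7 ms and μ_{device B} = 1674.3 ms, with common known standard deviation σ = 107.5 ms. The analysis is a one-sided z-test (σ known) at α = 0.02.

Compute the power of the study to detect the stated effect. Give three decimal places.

Power ≈ 0.684

Standardized effect: d = |μ_{device A} − μ_{device B}| / σ = |1607.7 − 1674.3| / 107.5 = 0.6195
Noncentrality parameter: δ = d / √(1/n₁ + 1/n₂) = 0.6195 / √(1/61 + 1/23) = 2.5319
One-sided α = 0.02 → critical value z_{0.02} = 2.054.
Power = P(Z > 2.054 − δ) = Φ(0.478) = 0.6837.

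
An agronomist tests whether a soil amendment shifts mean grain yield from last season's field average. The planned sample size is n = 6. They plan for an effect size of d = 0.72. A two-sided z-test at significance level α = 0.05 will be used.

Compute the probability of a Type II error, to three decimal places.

β ≈ 0.578

Noncentrality parameter: δ = d·√n = 0.72 × √6 = 1.7636
Two-sided α = 0.05 → critical value z_{0.025} = 1.960.
Power = Φ(δ − 1.960) + Φ(−δ − 1.960) = Φ(-0.196) + Φ(-3.724) = 0.4222 + 0.0001 = 0.4223.
Type II error: β = 1 − power = 1 − 0.4223 = 0.5777.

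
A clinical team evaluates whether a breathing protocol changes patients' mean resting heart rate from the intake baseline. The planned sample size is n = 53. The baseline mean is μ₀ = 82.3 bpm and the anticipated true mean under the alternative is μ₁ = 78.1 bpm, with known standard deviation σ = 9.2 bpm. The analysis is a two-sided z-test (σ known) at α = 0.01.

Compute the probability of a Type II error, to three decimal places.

Standardized effect: d = |μ₁ − μ₀| / σ = |78.1 − 82.3| / 9.2 = 0.4565
Noncentrality parameter: δ = d·√n = 0.4565 × √53 = 3.3235
Two-sided α = 0.01 → critical value z_{0.005} = 2.576.
Power = Φ(δ − 2.576) + Φ(−δ − 2.576) = Φ(0.748) + Φ(-5.899) = 0.7727 + 0.0000 = 0.7727.
Type II error: β = 1 − power = 1 − 0.7727 = 0.2273.

β ≈ 0.227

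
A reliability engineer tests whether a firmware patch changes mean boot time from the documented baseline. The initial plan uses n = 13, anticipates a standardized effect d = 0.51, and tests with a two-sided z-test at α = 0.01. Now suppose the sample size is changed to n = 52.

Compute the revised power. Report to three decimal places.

With n = 52: δ = d·√n = 0.51 × √52 = 3.6777. Critical value z_{0.005} = 2.576.
Revised power = Φ(δ − 2.576) + Φ(−δ − 2.576) = Φ(1.102) + Φ(-6.253) = 0.8647 + 0.0000 = 0.8647.

Power ≈ 0.865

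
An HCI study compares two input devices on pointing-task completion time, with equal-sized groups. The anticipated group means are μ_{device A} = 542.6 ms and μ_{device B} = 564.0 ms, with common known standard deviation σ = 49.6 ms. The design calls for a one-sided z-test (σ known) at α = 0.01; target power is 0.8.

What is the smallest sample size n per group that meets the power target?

n = 108 per group

Standardized effect: d = |μ_{device A} − μ_{device B}| / σ = |542.6 − 564.0| / 49.6 = 0.4315
For power 0.8 need Φ(δ − z_{0.01}) = 0.8, so δ = z_{0.01} + z_{0.20} = 2.326 + 0.842 = 3.168.
δ = d·√(n/2) ⇒ n = 2(δ/d)² = 2 × (3.168 / 0.4315)² = 107.83.
Round up to the next whole unit.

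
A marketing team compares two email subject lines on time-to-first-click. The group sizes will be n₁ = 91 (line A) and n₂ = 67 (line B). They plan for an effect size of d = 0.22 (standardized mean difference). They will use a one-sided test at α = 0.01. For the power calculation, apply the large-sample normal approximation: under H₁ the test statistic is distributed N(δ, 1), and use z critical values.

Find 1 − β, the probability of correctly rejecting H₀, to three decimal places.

Noncentrality parameter: δ = d / √(1/n₁ + 1/n₂) = 0.22 / √(1/91 + 1/67) = 1.3666
Critical value for a one-sided test at α = 0.01: z_α = 2.326.
Power = P(Z > 2.326 − δ) = Φ(-0.960) = 0.1686.

Power ≈ 0.169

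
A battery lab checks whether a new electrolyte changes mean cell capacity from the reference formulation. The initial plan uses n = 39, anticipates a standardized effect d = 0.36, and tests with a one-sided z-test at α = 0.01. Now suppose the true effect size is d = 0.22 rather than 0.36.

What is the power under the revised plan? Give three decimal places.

With d = 0.22: δ = d·√n = 0.22 × √39 = 1.3739. Critical value z_{0.01} = 2.326.
Revised power = P(Z > 2.326 − δ) = Φ(-0.952) = 0.1704.

Power ≈ 0.170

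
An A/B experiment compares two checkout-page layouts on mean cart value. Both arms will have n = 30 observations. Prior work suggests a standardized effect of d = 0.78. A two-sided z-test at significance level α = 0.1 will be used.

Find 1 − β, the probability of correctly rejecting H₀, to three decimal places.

Noncentrality parameter: λ = d·√(n/2) = 0.78 × √(30/2) = 3.0209
Two-sided α = 0.1 → critical value z_{0.05} = 1.645.
Power = Φ(λ − 1.645) + Φ(−λ − 1.645) = Φ(1.376) + Φ(-4.666) = 0.9156 + 0.0000 = 0.9156.

Power ≈ 0.916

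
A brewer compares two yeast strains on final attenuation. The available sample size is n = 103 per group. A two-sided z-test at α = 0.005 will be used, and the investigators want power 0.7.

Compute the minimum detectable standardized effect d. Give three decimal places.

d ≈ 0.464

Need Φ(δ − 2.807) = 0.7, so δ = 2.807 + 0.524 = 3.331.
(Lower-tail contribution to power is negligible for δ > 0.)
δ = d·√(n/2) ⇒ d = δ/√(n/2) = 3.331/√(103/2) = 0.4642.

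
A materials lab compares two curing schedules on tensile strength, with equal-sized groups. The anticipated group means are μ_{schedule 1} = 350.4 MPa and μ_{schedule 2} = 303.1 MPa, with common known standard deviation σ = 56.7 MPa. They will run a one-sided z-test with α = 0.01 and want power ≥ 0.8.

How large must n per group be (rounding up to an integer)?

Standardized effect: d = |μ_{schedule 1} − μ_{schedule 2}| / σ = |350.4 − 303.1| / 56.7 = 0.8342
Set Φ(δ − 2.326) = 0.8; then δ − 2.326 = Φ⁻¹(0.8) = 0.842, giving δ = 3.168.
δ = d·√(n/2) ⇒ n = 2(δ/d)² = 2 × (3.168 / 0.8342)² = 28.84.
Rounding up, n = 29 per group.

n = 29 per group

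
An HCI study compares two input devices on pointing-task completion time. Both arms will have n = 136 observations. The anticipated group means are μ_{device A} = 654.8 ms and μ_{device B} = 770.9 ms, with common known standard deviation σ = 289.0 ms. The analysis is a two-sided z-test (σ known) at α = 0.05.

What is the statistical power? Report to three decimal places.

Power ≈ 0.912

Standardized effect: d = |μ_{device A} − μ_{device B}| / σ = |654.8 − 770.9| / 289.0 = 0.4017
Noncentrality parameter: δ = d·√(n/2) = 0.4017 × √(136/2) = 3.3128
Critical value for a two-sided test at α = 0.05: z_{α/2} = 1.960.
Power = Φ(δ − 1.960) + Φ(−δ − 1.960) = Φ(1.353) + Φ(-5.273) = 0.9119 + 0.0000 = 0.9119.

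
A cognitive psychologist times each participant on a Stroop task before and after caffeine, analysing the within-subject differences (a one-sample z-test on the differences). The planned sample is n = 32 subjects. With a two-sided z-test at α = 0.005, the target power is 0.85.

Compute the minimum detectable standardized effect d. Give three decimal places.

Need Φ(δ − 2.807) = 0.85, so δ = 2.807 + 1.036 = 3.843.
(The second rejection-region term Φ(−δ − z_{α/2}) is negligible and dropped.)
δ = d·√n ⇒ d = δ/√n = 3.843/√32 = 0.6794.

d ≈ 0.679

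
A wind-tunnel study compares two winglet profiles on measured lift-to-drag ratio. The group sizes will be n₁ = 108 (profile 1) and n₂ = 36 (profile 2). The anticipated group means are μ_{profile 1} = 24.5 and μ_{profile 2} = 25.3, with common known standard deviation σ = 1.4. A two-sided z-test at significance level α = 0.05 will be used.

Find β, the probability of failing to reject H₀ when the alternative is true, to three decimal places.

Standardized effect: d = |μ_{profile 1} − μ_{profile 2}| / σ = |24.5 − 25.3| / 1.4 = 0.5714
Noncentrality parameter: δ = d / √(1/n₁ + 1/n₂) = 0.5714 / √(1/108 + 1/36) = 2.9692
Two-sided α = 0.05 → critical value z_{0.025} = 1.960.
Power = Φ(δ − 1.960) + Φ(−δ − 1.960) = Φ(1.009) + Φ(-4.929) = 0.8436 + 0.0000 = 0.8436.
Type II error: β = 1 − power = 1 − 0.8436 = 0.1564.

β ≈ 0.156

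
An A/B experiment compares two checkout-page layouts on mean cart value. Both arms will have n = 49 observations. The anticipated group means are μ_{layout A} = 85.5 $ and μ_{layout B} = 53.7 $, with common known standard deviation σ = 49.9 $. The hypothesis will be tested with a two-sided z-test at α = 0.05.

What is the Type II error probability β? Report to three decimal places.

β ≈ 0.116

Standardized effect: d = |μ_{layout A} − μ_{layout B}| / σ = |85.5 − 53.7| / 49.9 = 0.6373
Noncentrality parameter: δ = d·√(n/2) = 0.6373 × √(49/2) = 3.1543
Two-sided α = 0.05 → critical value z_{0.025} = 1.960.
Power = Φ(δ − 1.960) + Φ(−δ − 1.960) = Φ(1.194) + Φ(-5.114) = 0.8838 + 0.0000 = 0.8838.
Type II error: β = 1 − power = 1 − 0.8838 = 0.1162.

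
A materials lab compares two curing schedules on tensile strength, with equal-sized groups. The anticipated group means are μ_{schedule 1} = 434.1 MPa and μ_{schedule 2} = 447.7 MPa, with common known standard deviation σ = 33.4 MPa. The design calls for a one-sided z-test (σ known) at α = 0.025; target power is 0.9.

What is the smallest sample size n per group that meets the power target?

n = 127 per group

Standardized effect: d = |μ_{schedule 1} − μ_{schedule 2}| / σ = |434.1 − 447.7| / 33.4 = 0.4072
For power 0.9 need Φ(δ − z_{0.025}) = 0.9, so δ = z_{0.025} + z_{0.10} = 1.960 + 1.282 = 3.242.
δ = d·√(n/2) ⇒ n = 2(δ/d)² = 2 × (3.242 / 0.4072)² = 126.75.
Rounding up, n = 127 per group.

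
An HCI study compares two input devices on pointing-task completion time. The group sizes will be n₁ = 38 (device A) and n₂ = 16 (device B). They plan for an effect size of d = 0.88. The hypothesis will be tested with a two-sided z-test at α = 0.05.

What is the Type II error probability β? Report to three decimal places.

Noncentrality parameter: δ = d / √(1/n₁ + 1/n₂) = 0.88 / √(1/38 + 1/16) = 2.9528
Critical value for a two-sided test at α = 0.05: z_{α/2} = 1.960.
Power = Φ(δ − 1.960) + Φ(−δ − 1.960) = Φ(0.993) + Φ(-4.913) = 0.8396 + 0.0000 = 0.8396.
Type II error: β = 1 − power = 1 − 0.8396 = 0.1604.

β ≈ 0.160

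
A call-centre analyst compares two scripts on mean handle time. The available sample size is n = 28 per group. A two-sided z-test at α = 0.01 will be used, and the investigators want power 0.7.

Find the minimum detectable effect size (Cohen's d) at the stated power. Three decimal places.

Required noncentrality: δ = z_{0.005} + z_{0.30} = 2.576 + 0.524 = 3.100.
(Lower-tail contribution to power is negligible for δ > 0.)
δ = d·√(n/2) ⇒ d = δ/√(n/2) = 3.100/√(28/2) = 0.8286.

d ≈ 0.829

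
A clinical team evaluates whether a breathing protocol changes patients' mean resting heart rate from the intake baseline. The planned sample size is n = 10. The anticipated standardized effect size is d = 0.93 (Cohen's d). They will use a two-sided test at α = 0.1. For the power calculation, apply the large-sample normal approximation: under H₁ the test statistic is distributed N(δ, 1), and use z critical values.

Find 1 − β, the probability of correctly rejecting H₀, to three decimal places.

Power ≈ 0.903

Noncentrality parameter: δ = d·√n = 0.93 × √10 = 2.9409
Critical value for a two-sided test at α = 0.1: z_{α/2} = 1.645.
Power = Φ(δ − 1.645) + Φ(−δ − 1.645) = Φ(1.296) + Φ(-4.586) = 0.9025 + 0.0000 = 0.9025.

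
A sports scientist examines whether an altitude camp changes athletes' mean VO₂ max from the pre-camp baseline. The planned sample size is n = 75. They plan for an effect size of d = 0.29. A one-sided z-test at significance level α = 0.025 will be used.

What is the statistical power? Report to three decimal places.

Power ≈ 0.709

Noncentrality parameter: δ = d·√n = 0.29 × √75 = 2.5115
One-sided α = 0.025 → critical value z_{0.025} = 1.960.
Power = Φ(δ − 1.960) = Φ(0.552) = 0.7094.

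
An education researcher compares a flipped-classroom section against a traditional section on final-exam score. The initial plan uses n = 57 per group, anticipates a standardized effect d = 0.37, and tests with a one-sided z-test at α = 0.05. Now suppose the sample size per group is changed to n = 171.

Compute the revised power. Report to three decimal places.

With n = 171 per group: δ = d·√(n/2) = 0.37 × √(171/2) = 3.4212. Critical value z_{0.05} = 1.645.
Revised power = Φ(δ − 1.645) = Φ(1.776) = 0.9622.

Power ≈ 0.962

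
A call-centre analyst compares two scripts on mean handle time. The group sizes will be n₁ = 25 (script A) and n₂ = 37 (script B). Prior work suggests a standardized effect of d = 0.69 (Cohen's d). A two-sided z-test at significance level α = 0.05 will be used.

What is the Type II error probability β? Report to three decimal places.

Noncentrality parameter: δ = d / √(1/n₁ + 1/n₂) = 0.69 / √(1/25 + 1/37) = 2.6652
Critical value for a two-sided test at α = 0.05: z_{α/2} = 1.960.
Power = Φ(δ − 1.960) + Φ(−δ − 1.960) = Φ(0.705) + Φ(-4.625) = 0.7597 + 0.0000 = 0.7597.
Type II error: β = 1 − power = 1 − 0.7597 = 0.2403.

β ≈ 0.240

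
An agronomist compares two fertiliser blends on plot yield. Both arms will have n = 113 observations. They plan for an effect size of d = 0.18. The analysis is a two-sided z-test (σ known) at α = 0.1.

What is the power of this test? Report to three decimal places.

Noncentrality parameter: δ = d·√(n/2) = 0.18 × √(113/2) = 1.3530
Critical value for a two-sided test at α = 0.1: z_{α/2} = 1.645.
Power = Φ(δ − 1.645) + Φ(−δ − 1.645) = Φ(-0.292) + Φ(-2.998) = 0.3852 + 0.0014 = 0.3866.

Power ≈ 0.387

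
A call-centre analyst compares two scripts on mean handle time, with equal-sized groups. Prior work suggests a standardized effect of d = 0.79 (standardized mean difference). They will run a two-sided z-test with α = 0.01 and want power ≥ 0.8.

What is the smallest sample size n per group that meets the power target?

n = 38 per group

For power 0.8 need Φ(δ − z_{0.005}) = 0.8, so δ = z_{0.005} + z_{0.20} = 2.576 + 0.842 = 3.417.
(Ignoring the negligible lower-tail rejection probability gives the usual closed-form inversion.)
δ = d·√(n/2) ⇒ n = 2(δ/d)² = 2 × (3.417 / 0.79)² = 37.43.
Rounding up, n = 38 per group.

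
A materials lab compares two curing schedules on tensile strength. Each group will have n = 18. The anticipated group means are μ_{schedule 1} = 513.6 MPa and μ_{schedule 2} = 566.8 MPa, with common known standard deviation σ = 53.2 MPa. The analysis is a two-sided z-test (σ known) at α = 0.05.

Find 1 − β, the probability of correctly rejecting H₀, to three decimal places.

Power ≈ 0.851

Standardized effect: d = |μ_{schedule 1} − μ_{schedule 2}| / σ = |513.6 − 566.8| / 53.2 = 1.0000
Noncentrality parameter: δ = d·√(n/2) = 1.0000 × √(18/2) = 3.0000
Two-sided α = 0.05 → critical value z_{0.025} = 1.960.
Power = Φ(δ − 1.960) + Φ(−δ − 1.960) = Φ(1.040) + Φ(-4.960) = 0.8508 + 0.0000 = 0.8508.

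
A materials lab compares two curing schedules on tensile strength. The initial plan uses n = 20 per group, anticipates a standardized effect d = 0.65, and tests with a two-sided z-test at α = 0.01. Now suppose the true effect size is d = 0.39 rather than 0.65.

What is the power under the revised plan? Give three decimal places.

With d = 0.39: δ = d·√(n/2) = 0.39 × √(20/2) = 1.2333. Critical value z_{0.005} = 2.576.
Revised power = Φ(δ − 2.576) + Φ(−δ − 2.576) = Φ(-1.343) + Φ(-3.809) = 0.0897 + 0.0001 = 0.0898.

Power ≈ 0.090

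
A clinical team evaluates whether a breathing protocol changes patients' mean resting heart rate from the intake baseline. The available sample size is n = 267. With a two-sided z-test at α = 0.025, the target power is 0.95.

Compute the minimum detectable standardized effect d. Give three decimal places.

Need Φ(δ − 2.241) = 0.95, so δ = 2.241 + 1.645 = 3.886.
(The second rejection-region term Φ(−δ − z_{α/2}) is negligible and dropped.)
δ = d·√n ⇒ d = δ/√n = 3.886/√267 = 0.2378.

d ≈ 0.238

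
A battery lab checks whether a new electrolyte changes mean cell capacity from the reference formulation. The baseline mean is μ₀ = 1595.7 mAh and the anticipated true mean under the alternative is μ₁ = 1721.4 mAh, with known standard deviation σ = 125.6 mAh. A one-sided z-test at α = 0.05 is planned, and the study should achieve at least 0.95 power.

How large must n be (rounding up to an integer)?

n = 11

Standardized effect: d = |μ₁ − μ₀| / σ = |1721.4 − 1595.7| / 125.6 = 1.0008
Set Φ(δ − 1.645) = 0.95; then δ − 1.645 = Φ⁻¹(0.95) = 1.645, giving δ = 3.290.
δ = d·√n ⇒ n = (δ/d)² = (3.290 / 1.0008)² = 10.80.
Rounding up, n = 11.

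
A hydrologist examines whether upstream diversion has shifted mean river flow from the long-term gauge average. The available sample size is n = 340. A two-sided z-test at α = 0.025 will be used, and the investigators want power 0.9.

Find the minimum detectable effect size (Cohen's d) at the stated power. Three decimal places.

Need Φ(δ − 2.241) = 0.9, so δ = 2.241 + 1.282 = 3.523.
(Lower-tail contribution to power is negligible for δ > 0.)
δ = d·√n ⇒ d = δ/√n = 3.523/√340 = 0.1911.

d ≈ 0.191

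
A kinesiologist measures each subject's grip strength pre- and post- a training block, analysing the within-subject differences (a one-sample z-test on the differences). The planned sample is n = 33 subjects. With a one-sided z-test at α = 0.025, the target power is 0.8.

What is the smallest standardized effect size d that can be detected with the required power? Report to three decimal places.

Required noncentrality: δ = z_{0.025} + z_{0.20} = 1.960 + 0.842 = 2.802.
δ = d·√n ⇒ d = δ/√n = 2.802/√33 = 0.4877.

d ≈ 0.488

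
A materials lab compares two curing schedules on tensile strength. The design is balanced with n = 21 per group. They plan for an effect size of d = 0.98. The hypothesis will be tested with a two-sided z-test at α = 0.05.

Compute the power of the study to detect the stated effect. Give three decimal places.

Power ≈ 0.888

Noncentrality parameter: δ = d·√(n/2) = 0.98 × √(21/2) = 3.1756
Critical value for a two-sided test at α = 0.05: z_{α/2} = 1.960.
Power = Φ(δ − 1.960) + Φ(−δ − 1.960) = Φ(1.216) + Φ(-5.136) = 0.8879 + 0.0000 = 0.8879.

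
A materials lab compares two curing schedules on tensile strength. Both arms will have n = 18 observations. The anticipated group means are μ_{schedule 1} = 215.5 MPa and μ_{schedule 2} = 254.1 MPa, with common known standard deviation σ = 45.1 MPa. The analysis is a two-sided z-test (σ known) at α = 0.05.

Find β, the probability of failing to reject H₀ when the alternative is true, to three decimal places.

β ≈ 0.272

Standardized effect: d = |μ_{schedule 1} − μ_{schedule 2}| / σ = |215.5 − 254.1| / 45.1 = 0.8559
Noncentrality parameter: δ = d·√(n/2) = 0.8559 × √(18/2) = 2.5676
Two-sided α = 0.05 → critical value z_{0.025} = 1.960.
Power = Φ(δ − 1.960) + Φ(−δ − 1.960) = Φ(0.608) + Φ(-4.528) = 0.7283 + 0.0000 = 0.7283.
Type II error: β = 1 − power = 1 − 0.7283 = 0.2717.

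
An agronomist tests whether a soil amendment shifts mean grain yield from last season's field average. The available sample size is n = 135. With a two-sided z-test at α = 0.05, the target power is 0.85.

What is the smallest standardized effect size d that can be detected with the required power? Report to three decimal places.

d ≈ 0.258

Need Φ(δ − 1.960) = 0.85, so δ = 1.960 + 1.036 = 2.996.
(The second rejection-region term Φ(−δ − z_{α/2}) is negligible and dropped.)
δ = d·√n ⇒ d = δ/√n = 2.996/√135 = 0.2579.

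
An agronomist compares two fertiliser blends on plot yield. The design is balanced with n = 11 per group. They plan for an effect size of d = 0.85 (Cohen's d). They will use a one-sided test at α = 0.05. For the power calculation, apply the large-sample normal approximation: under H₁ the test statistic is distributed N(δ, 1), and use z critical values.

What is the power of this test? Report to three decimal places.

Noncentrality parameter: δ = d·√(n/2) = 0.85 × √(11/2) = 1.9934
Critical value for a one-sided test at α = 0.05: z_α = 1.645.
Power = Φ(δ − 1.645) = Φ(0.349) = 0.6363.

Power ≈ 0.636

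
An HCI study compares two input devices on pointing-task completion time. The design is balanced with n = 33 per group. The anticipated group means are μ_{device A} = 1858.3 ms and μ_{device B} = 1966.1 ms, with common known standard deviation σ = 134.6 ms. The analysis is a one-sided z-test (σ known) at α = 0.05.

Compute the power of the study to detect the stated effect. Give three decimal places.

Power ≈ 0.946

Standardized effect: d = |μ_{device A} − μ_{device B}| / σ = |1858.3 − 1966.1| / 134.6 = 0.8009
Noncentrality parameter: δ = d·√(n/2) = 0.8009 × √(33/2) = 3.2532
One-sided α = 0.05 → critical value z_{0.05} = 1.645.
Power = Φ(δ − 1.645) = Φ(1.608) = 0.9461.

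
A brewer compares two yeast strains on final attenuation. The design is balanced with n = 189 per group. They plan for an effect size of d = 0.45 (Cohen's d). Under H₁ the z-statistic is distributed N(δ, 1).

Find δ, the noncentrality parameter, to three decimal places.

δ ≈ 4.374

δ = d·√(n/2) = 0.45 × √(189/2) = 4.3745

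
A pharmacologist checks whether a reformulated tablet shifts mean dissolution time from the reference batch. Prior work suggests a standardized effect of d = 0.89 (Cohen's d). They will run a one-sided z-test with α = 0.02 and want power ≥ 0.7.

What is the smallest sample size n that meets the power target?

n = 9

Set Φ(δ − 2.054) = 0.7; then δ − 2.054 = Φ⁻¹(0.7) = 0.524, giving δ = 2.578.
δ = d·√n ⇒ n = (δ/d)² = (2.578 / 0.89)² = 8.39.
Round up to the next whole unit.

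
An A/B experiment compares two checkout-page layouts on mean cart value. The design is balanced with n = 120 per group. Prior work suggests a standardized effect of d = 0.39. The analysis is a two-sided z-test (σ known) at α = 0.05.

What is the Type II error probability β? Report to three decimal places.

β ≈ 0.144

Noncentrality parameter: δ = d·√(n/2) = 0.39 × √(120/2) = 3.0209
Two-sided α = 0.05 → critical value z_{0.025} = 1.960.
Power = Φ(δ − 1.960) + Φ(−δ − 1.960) = Φ(1.061) + Φ(-4.981) = 0.8556 + 0.0000 = 0.8556.
Type II error: β = 1 − power = 1 − 0.8556 = 0.1444.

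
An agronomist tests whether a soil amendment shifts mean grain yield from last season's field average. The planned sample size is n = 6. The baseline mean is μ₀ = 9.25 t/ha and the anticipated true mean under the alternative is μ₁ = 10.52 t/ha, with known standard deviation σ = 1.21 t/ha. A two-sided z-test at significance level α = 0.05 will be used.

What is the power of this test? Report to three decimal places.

Standardized effect: d = |μ₁ − μ₀| / σ = |10.52 − 9.25| / 1.21 = 1.0496
Noncentrality parameter: δ = d·√n = 1.0496 × √6 = 2.5710
Critical value for a two-sided test at α = 0.05: z_{α/2} = 1.960.
Power = Φ(δ − 1.960) + Φ(−δ − 1.960) = Φ(0.611) + Φ(-4.531) = 0.7294 + 0.0000 = 0.7294.

Power ≈ 0.729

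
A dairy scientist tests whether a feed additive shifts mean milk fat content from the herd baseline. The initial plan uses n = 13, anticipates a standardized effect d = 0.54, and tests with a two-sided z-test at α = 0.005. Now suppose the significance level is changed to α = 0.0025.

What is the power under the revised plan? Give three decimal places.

δ = d·√n = 0.54 × √13 = 1.9470 (unchanged). New critical value: z_{0.0013} = 3.023.
Revised power = Φ(δ − 3.023) + Φ(−δ − 3.023) = Φ(-1.076) + Φ(-4.970) = 0.1409 + 0.0000 = 0.1409.

Power ≈ 0.141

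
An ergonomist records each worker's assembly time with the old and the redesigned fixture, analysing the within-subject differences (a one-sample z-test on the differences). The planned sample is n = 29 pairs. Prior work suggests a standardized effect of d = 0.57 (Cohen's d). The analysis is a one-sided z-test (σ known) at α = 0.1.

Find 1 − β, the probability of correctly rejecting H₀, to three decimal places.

Noncentrality parameter: δ = d·√n = 0.57 × √29 = 3.0695
One-sided α = 0.1 → critical value z_{0.1} = 1.282.
Power = Φ(δ − 1.282) = Φ(1.788) = 0.9631.

Power ≈ 0.963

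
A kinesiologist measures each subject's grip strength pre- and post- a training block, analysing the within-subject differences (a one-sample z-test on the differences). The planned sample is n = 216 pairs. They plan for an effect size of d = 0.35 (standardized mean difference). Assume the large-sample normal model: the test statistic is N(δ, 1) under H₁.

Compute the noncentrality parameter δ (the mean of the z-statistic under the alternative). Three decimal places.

δ ≈ 5.144

The noncentrality parameter scales effect size by the design's sample-size factor: δ = d·√n = 0.35 × √216 = 5.1439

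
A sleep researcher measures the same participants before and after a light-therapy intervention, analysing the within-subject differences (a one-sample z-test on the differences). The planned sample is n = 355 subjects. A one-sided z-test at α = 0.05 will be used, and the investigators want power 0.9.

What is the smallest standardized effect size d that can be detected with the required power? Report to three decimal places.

d ≈ 0.155

Required noncentrality: δ = z_{0.05} + z_{0.10} = 1.645 + 1.282 = 2.926.
δ = d·√n ⇒ d = δ/√n = 2.926/√355 = 0.1553.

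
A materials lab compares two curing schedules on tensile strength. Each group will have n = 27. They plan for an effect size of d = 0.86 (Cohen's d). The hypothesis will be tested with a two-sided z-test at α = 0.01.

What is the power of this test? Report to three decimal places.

Power ≈ 0.720

Noncentrality parameter: δ = d·√(n/2) = 0.86 × √(27/2) = 3.1598
Critical value for a two-sided test at α = 0.01: z_{α/2} = 2.576.
Power = Φ(δ − 2.576) + Φ(−δ − 2.576) = Φ(0.584) + Φ(-5.736) = 0.7204 + 0.0000 = 0.7204.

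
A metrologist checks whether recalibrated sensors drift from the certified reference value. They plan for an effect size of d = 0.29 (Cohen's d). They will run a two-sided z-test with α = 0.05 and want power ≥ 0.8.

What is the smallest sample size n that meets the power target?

n = 94

For power 0.8 need Φ(δ − z_{0.025}) = 0.8, so δ = z_{0.025} + z_{0.20} = 1.960 + 0.842 = 2.802.
(For δ > 0 the lower-tail rejection region contributes negligibly to power, so the one-term inversion is standard.)
δ = d·√n ⇒ n = (δ/d)² = (2.802 / 0.29)² = 93.33.
Round up to the next whole unit.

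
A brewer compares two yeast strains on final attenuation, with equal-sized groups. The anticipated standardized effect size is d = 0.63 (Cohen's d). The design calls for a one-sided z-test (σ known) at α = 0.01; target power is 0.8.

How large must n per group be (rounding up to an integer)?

Set Φ(δ − 2.326) = 0.8; then δ − 2.326 = Φ⁻¹(0.8) = 0.842, giving δ = 3.168.
δ = d·√(n/2) ⇒ n = 2(δ/d)² = 2 × (3.168 / 0.63)² = 50.57.
Round up to the next whole unit.

n = 51 per group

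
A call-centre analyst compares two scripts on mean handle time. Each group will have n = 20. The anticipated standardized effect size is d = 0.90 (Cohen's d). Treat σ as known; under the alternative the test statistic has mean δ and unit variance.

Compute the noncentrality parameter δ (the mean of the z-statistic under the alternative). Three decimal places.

δ ≈ 2.846

δ = d·√(n/2) = 0.90 × √(20/2) = 2.8460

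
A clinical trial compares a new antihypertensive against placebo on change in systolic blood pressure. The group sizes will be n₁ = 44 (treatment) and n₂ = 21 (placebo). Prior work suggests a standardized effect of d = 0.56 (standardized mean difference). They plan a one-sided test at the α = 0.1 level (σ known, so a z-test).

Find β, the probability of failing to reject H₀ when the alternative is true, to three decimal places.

Noncentrality parameter: δ = d / √(1/n₁ + 1/n₂) = 0.56 / √(1/44 + 1/21) = 2.1114
One-sided α = 0.1 → critical value z_{0.1} = 1.282.
Power = P(Z > 1.282 − δ) = Φ(0.830) = 0.7967.
Type II error: β = 1 − power = 1 − 0.7967 = 0.2033.

β ≈ 0.203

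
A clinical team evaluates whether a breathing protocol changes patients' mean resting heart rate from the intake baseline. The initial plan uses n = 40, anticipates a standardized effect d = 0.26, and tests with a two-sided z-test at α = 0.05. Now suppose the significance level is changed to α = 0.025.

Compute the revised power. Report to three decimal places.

Power ≈ 0.275

δ = d·√n = 0.26 × √40 = 1.6444 (unchanged). New critical value: z_{0.0125} = 2.241.
Revised power = Φ(δ − 2.241) + Φ(−δ − 2.241) = Φ(-0.597) + Φ(-3.886) = 0.2752 + 0.0001 = 0.2753.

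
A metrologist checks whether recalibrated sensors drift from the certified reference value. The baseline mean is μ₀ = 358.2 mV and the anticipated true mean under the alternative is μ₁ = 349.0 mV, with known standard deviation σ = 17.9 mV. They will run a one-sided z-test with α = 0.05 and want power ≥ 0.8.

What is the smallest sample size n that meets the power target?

Standardized effect: d = |μ₁ − μ₀| / σ = |349.0 − 358.2| / 17.9 = 0.5140
For power 0.8 need Φ(δ − z_{0.05}) = 0.8, so δ = z_{0.05} + z_{0.20} = 1.645 + 0.842 = 2.486.
δ = d·√n ⇒ n = (δ/d)² = (2.486 / 0.5140)² = 23.40.
Rounding up, n = 24.

n = 24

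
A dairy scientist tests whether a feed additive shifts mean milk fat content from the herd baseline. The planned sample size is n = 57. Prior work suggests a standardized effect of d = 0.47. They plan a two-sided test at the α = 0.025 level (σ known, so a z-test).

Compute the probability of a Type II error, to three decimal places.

β ≈ 0.096

Noncentrality parameter: δ = d·√n = 0.47 × √57 = 3.5484
Critical value for a two-sided test at α = 0.025: z_{α/2} = 2.241.
Power = Φ(δ − 2.241) + Φ(−δ − 2.241) = Φ(1.307) + Φ(-5.790) = 0.9044 + 0.0000 = 0.9044.
Type II error: β = 1 − power = 1 − 0.9044 = 0.0956.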